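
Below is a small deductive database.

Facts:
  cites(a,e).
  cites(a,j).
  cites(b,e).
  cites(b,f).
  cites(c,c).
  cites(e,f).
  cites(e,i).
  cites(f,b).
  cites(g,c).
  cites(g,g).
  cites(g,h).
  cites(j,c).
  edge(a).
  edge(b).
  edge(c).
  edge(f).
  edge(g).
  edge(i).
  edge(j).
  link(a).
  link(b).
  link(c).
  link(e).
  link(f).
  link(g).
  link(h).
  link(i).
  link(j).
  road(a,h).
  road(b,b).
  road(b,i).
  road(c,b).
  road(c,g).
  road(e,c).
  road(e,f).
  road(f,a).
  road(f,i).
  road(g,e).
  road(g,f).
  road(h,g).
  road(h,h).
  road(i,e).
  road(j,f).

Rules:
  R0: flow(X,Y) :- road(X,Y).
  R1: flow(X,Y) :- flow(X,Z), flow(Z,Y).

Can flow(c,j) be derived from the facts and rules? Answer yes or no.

round 1: derive flow(a,h) via R0 from road(a,h)
round 1: derive flow(b,b) via R0 from road(b,b)
round 1: derive flow(b,i) via R0 from road(b,i)
round 1: derive flow(c,b) via R0 from road(c,b)
round 1: derive flow(c,g) via R0 from road(c,g)
round 1: derive flow(e,c) via R0 from road(e,c)
round 1: derive flow(e,f) via R0 from road(e,f)
round 1: derive flow(f,a) via R0 from road(f,a)
round 1: derive flow(f,i) via R0 from road(f,i)
round 1: derive flow(g,e) via R0 from road(g,e)
round 1: derive flow(g,f) via R0 from road(g,f)
round 1: derive flow(h,g) via R0 from road(h,g)
round 1: derive flow(h,h) via R0 from road(h,h)
round 1: derive flow(i,e) via R0 from road(i,e)
round 1: derive flow(j,f) via R0 from road(j,f)
round 2: derive flow(a,g) via R1 from flow(a,h), flow(h,g)
round 2: derive flow(b,e) via R1 from flow(b,i), flow(i,e)
round 2: derive flow(c,e) via R1 from flow(c,g), flow(g,e)
round 2: derive flow(c,f) via R1 from flow(c,g), flow(g,f)
round 2: derive flow(c,i) via R1 from flow(c,b), flow(b,i)
round 2: derive flow(e,a) via R1 from flow(e,f), flow(f,a)
round 2: derive flow(e,b) via R1 from flow(e,c), flow(c,b)
round 2: derive flow(e,g) via R1 from flow(e,c), flow(c,g)
round 2: derive flow(e,i) via R1 from flow(e,f), flow(f,i)
round 2: derive flow(f,e) via R1 from flow(f,i), flow(i,e)
round 2: derive flow(f,h) via R1 from flow(f,a), flow(a,h)
round 2: derive flow(g,a) via R1 from flow(g,f), flow(f,a)
round 2: derive flow(g,c) via R1 from flow(g,e), flow(e,c)
round 2: derive flow(g,i) via R1 from flow(g,f), flow(f,i)
round 2: derive flow(h,e) via R1 from flow(h,g), flow(g,e)
round 2: derive flow(h,f) via R1 from flow(h,g), flow(g,f)
round 2: derive flow(i,c) via R1 from flow(i,e), flow(e,c)
round 2: derive flow(i,f) via R1 from flow(i,e), flow(e,f)
round 2: derive flow(j,a) via R1 from flow(j,f), flow(f,a)
round 2: derive flow(j,i) via R1 from flow(j,f), flow(f,i)
round 3: derive flow(a,a) via R1 from flow(a,g), flow(g,a)
round 3: derive flow(a,c) via R1 from flow(a,g), flow(g,c)
round 3: derive flow(a,e) via R1 from flow(a,g), flow(g,e)
round 3: derive flow(a,f) via R1 from flow(a,g), flow(g,f)
round 3: derive flow(a,i) via R1 from flow(a,g), flow(g,i)
round 3: derive flow(b,a) via R1 from flow(b,e), flow(e,a)
round 3: derive flow(b,c) via R1 from flow(b,e), flow(e,c)
round 3: derive flow(b,f) via R1 from flow(b,e), flow(e,f)
round 3: derive flow(b,g) via R1 from flow(b,e), flow(e,g)
round 3: derive flow(c,a) via R1 from flow(c,e), flow(e,a)
round 3: derive flow(c,c) via R1 from flow(c,e), flow(e,c)
round 3: derive flow(c,h) via R1 from flow(c,f), flow(f,h)
round 3: derive flow(e,e) via R1 from flow(e,b), flow(b,e)
round 3: derive flow(e,h) via R1 from flow(e,a), flow(a,h)
round 3: derive flow(f,b) via R1 from flow(f,e), flow(e,b)
round 3: derive flow(f,c) via R1 from flow(f,e), flow(e,c)
round 3: derive flow(f,f) via R1 from flow(f,e), flow(e,f)
round 3: derive flow(f,g) via R1 from flow(f,a), flow(a,g)
round 3: derive flow(g,b) via R1 from flow(g,c), flow(c,b)
round 3: derive flow(g,g) via R1 from flow(g,a), flow(a,g)
round 3: derive flow(g,h) via R1 from flow(g,a), flow(a,h)
round 3: derive flow(h,a) via R1 from flow(h,e), flow(e,a)
round 3: derive flow(h,b) via R1 from flow(h,e), flow(e,b)
round 3: derive flow(h,c) via R1 from flow(h,e), flow(e,c)
round 3: derive flow(h,i) via R1 from flow(h,e), flow(e,i)
round 3: derive flow(i,a) via R1 from flow(i,e), flow(e,a)
round 3: derive flow(i,b) via R1 from flow(i,c), flow(c,b)
round 3: derive flow(i,g) via R1 from flow(i,c), flow(c,g)
round 3: derive flow(i,h) via R1 from flow(i,f), flow(f,h)
round 3: derive flow(i,i) via R1 from flow(i,c), flow(c,i)
round 3: derive flow(j,c) via R1 from flow(j,i), flow(i,c)
round 3: derive flow(j,e) via R1 from flow(j,f), flow(f,e)
round 3: derive flow(j,g) via R1 from flow(j,a), flow(a,g)
round 3: derive flow(j,h) via R1 from flow(j,a), flow(a,h)
round 4: derive flow(a,b) via R1 from flow(a,c), flow(c,b)
round 4: derive flow(b,h) via R1 from flow(b,a), flow(a,h)
round 4: derive flow(j,b) via R1 from flow(j,c), flow(c,b)

no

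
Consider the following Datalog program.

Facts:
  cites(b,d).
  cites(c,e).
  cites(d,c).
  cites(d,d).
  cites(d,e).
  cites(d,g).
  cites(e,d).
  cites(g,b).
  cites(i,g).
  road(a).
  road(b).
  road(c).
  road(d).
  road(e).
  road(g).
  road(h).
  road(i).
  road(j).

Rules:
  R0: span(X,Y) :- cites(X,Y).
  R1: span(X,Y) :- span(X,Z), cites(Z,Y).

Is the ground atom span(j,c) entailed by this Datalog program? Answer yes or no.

round 1: derive span(b,d) via R0 from cites(b,d)
round 1: derive span(c,e) via R0 from cites(c,e)
round 1: derive span(d,c) via R0 from cites(d,c)
round 1: derive span(d,d) via R0 from cites(d,d)
round 1: derive span(d,e) via R0 from cites(d,e)
round 1: derive span(d,g) via R0 from cites(d,g)
round 1: derive span(e,d) via R0 from cites(e,d)
round 1: derive span(g,b) via R0 from cites(g,b)
round 1: derive span(i,g) via R0 from cites(i,g)
round 2: derive span(b,c) via R1 from span(b,d), cites(d,c)
round 2: derive span(b,e) via R1 from span(b,d), cites(d,e)
round 2: derive span(b,g) via R1 from span(b,d), cites(d,g)
round 2: derive span(c,d) via R1 from span(c,e), cites(e,d)
round 2: derive span(d,b) via R1 from span(d,g), cites(g,b)
round 2: derive span(e,c) via R1 from span(e,d), cites(d,c)
round 2: derive span(e,e) via R1 from span(e,d), cites(d,e)
round 2: derive span(e,g) via R1 from span(e,d), cites(d,g)
round 2: derive span(g,d) via R1 from span(g,b), cites(b,d)
round 2: derive span(i,b) via R1 from span(i,g), cites(g,b)
round 3: derive span(b,b) via R1 from span(b,g), cites(g,b)
round 3: derive span(c,c) via R1 from span(c,d), cites(d,c)
round 3: derive span(c,g) via R1 from span(c,d), cites(d,g)
round 3: derive span(e,b) via R1 from span(e,g), cites(g,b)
round 3: derive span(g,c) via R1 from span(g,d), cites(d,c)
round 3: derive span(g,e) via R1 from span(g,d), cites(d,e)
round 3: derive span(g,g) via R1 from span(g,d), cites(d,g)
round 3: derive span(i,d) via R1 from span(i,b), cites(b,d)
round 4: derive span(c,b) via R1 from span(c,g), cites(g,b)
round 4: derive span(i,c) via R1 from span(i,d), cites(d,c)
round 4: derive span(i,e) via R1 from span(i,d), cites(d,e)

no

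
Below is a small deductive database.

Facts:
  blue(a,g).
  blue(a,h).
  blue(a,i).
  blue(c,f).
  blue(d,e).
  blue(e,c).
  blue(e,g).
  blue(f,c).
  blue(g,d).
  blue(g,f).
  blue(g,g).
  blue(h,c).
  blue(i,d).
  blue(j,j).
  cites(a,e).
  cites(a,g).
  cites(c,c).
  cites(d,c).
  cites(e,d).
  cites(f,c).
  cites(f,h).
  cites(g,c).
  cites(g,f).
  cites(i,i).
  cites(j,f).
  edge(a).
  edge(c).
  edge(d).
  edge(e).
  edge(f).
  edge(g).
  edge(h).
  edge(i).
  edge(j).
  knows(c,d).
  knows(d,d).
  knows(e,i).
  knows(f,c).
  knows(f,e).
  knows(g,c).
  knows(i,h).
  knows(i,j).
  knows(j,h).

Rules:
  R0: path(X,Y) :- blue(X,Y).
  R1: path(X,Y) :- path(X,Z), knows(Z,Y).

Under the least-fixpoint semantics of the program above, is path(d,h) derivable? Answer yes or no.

round 1: derive path(a,g) via R0 from blue(a,g)
round 1: derive path(a,h) via R0 from blue(a,h)
round 1: derive path(a,i) via R0 from blue(a,i)
round 1: derive path(c,f) via R0 from blue(c,f)
round 1: derive path(d,e) via R0 from blue(d,e)
round 1: derive path(e,c) via R0 from blue(e,c)
round 1: derive path(e,g) via R0 from blue(e,g)
round 1: derive path(f,c) via R0 from blue(f,c)
round 1: derive path(g,d) via R0 from blue(g,d)
round 1: derive path(g,f) via R0 from blue(g,f)
round 1: derive path(g,g) via R0 from blue(g,g)
round 1: derive path(h,c) via R0 from blue(h,c)
round 1: derive path(i,d) via R0 from blue(i,d)
round 1: derive path(j,j) via R0 from blue(j,j)
round 2: derive path(a,c) via R1 from path(a,g), knows(g,c)
round 2: derive path(a,j) via R1 from path(a,i), knows(i,j)
round 2: derive path(c,c) via R1 from path(c,f), knows(f,c)
round 2: derive path(c,e) via R1 from path(c,f), knows(f,e)
round 2: derive path(d,i) via R1 from path(d,e), knows(e,i)
round 2: derive path(e,d) via R1 from path(e,c), knows(c,d)
round 2: derive path(f,d) via R1 from path(f,c), knows(c,d)
round 2: derive path(g,c) via R1 from path(g,f), knows(f,c)
round 2: derive path(g,e) via R1 from path(g,f), knows(f,e)
round 2: derive path(h,d) via R1 from path(h,c), knows(c,d)
round 2: derive path(j,h) via R1 from path(j,j), knows(j,h)
round 3: derive path(a,d) via R1 from path(a,c), knows(c,d)
round 3: derive path(c,d) via R1 from path(c,c), knows(c,d)
round 3: derive path(c,i) via R1 from path(c,e), knows(e,i)
round 3: derive path(d,h) via R1 from path(d,i), knows(i,h)
round 3: derive path(d,j) via R1 from path(d,i), knows(i,j)
round 3: derive path(g,i) via R1 from path(g,e), knows(e,i)
round 4: derive path(c,h) via R1 from path(c,i), knows(i,h)
round 4: derive path(c,j) via R1 from path(c,i), knows(i,j)
round 4: derive path(g,h) via R1 from path(g,i), knows(i,h)
round 4: derive path(g,j) via R1 from path(g,i), knows(i,j)

yes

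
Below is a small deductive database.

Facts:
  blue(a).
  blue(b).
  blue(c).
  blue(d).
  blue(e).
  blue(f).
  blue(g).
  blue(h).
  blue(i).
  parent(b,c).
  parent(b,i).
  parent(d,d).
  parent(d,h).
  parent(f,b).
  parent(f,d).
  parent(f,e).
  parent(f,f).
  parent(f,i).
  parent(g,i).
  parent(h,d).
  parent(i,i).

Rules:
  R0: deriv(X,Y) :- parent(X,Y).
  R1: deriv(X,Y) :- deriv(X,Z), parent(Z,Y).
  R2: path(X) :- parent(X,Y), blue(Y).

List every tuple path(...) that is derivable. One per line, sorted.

path(b)
path(d)
path(f)
path(g)
path(h)
path(i)

round 1: derive path(b) via R2 from parent(b,c), blue(c)
round 1: derive path(d) via R2 from parent(d,d), blue(d)
round 1: derive path(f) via R2 from parent(f,b), blue(b)
round 1: derive path(g) via R2 from parent(g,i), blue(i)
round 1: derive path(h) via R2 from parent(h,d), blue(d)
round 1: derive path(i) via R2 from parent(i,i), blue(i)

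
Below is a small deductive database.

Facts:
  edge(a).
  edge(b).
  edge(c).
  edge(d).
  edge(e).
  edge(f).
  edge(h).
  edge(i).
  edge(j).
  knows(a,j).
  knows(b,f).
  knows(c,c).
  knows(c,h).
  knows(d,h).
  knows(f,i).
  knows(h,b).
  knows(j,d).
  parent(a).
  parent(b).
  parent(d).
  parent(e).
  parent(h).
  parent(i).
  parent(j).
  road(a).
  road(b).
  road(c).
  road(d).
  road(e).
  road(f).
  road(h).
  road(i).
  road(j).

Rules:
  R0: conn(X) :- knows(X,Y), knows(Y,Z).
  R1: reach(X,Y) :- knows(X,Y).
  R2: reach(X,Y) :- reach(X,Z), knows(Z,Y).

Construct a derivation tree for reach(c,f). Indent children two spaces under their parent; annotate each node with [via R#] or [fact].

reach(c,f)  [via R2]
  reach(c,b)  [via R2]
    reach(c,h)  [via R1]
      knows(c,h)  [fact]
    knows(h,b)  [fact]
  knows(b,f)  [fact]

round 1: derive reach(a,j) via R1 from knows(a,j)
round 1: derive reach(b,f) via R1 from knows(b,f)
round 1: derive reach(c,c) via R1 from knows(c,c)
round 1: derive reach(c,h) via R1 from knows(c,h)
round 1: derive reach(d,h) via R1 from knows(d,h)
round 1: derive reach(f,i) via R1 from knows(f,i)
round 1: derive reach(h,b) via R1 from knows(h,b)
round 1: derive reach(j,d) via R1 from knows(j,d)
round 2: derive reach(a,d) via R2 from reach(a,j), knows(j,d)
round 2: derive reach(b,i) via R2 from reach(b,f), knows(f,i)
round 2: derive reach(c,b) via R2 from reach(c,h), knows(h,b)
round 2: derive reach(d,b) via R2 from reach(d,h), knows(h,b)
round 2: derive reach(h,f) via R2 from reach(h,b), knows(b,f)
round 2: derive reach(j,h) via R2 from reach(j,d), knows(d,h)
round 3: derive reach(a,h) via R2 from reach(a,d), knows(d,h)
round 3: derive reach(c,f) via R2 from reach(c,b), knows(b,f)
round 3: derive reach(d,f) via R2 from reach(d,b), knows(b,f)
round 3: derive reach(h,i) via R2 from reach(h,f), knows(f,i)
round 3: derive reach(j,b) via R2 from reach(j,h), knows(h,b)
round 4: derive reach(a,b) via R2 from reach(a,h), knows(h,b)
round 4: derive reach(c,i) via R2 from reach(c,f), knows(f,i)
round 4: derive reach(d,i) via R2 from reach(d,f), knows(f,i)
round 4: derive reach(j,f) via R2 from reach(j,b), knows(b,f)
round 5: derive reach(a,f) via R2 from reach(a,b), knows(b,f)
round 5: derive reach(j,i) via R2 from reach(j,f), knows(f,i)
round 6: derive reach(a,i) via R2 from reach(a,f), knows(f,i)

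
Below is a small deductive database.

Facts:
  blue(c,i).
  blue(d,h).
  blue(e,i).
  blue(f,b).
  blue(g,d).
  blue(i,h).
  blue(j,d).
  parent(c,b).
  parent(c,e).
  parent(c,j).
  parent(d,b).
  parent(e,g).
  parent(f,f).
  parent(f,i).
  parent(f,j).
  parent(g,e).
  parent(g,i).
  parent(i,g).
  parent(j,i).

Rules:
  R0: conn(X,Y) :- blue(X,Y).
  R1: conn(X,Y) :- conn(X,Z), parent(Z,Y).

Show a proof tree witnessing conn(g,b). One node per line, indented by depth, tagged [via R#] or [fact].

conn(g,b)  [via R1]
  conn(g,d)  [via R0]
    blue(g,d)  [fact]
  parent(d,b)  [fact]

round 1: derive conn(c,i) via R0 from blue(c,i)
round 1: derive conn(d,h) via R0 from blue(d,h)
round 1: derive conn(e,i) via R0 from blue(e,i)
round 1: derive conn(f,b) via R0 from blue(f,b)
round 1: derive conn(g,d) via R0 from blue(g,d)
round 1: derive conn(i,h) via R0 from blue(i,h)
round 1: derive conn(j,d) via R0 from blue(j,d)
round 2: derive conn(c,g) via R1 from conn(c,i), parent(i,g)
round 2: derive conn(e,g) via R1 from conn(e,i), parent(i,g)
round 2: derive conn(g,b) via R1 from conn(g,d), parent(d,b)
round 2: derive conn(j,b) via R1 from conn(j,d), parent(d,b)
round 3: derive conn(c,e) via R1 from conn(c,g), parent(g,e)
round 3: derive conn(e,e) via R1 from conn(e,g), parent(g,e)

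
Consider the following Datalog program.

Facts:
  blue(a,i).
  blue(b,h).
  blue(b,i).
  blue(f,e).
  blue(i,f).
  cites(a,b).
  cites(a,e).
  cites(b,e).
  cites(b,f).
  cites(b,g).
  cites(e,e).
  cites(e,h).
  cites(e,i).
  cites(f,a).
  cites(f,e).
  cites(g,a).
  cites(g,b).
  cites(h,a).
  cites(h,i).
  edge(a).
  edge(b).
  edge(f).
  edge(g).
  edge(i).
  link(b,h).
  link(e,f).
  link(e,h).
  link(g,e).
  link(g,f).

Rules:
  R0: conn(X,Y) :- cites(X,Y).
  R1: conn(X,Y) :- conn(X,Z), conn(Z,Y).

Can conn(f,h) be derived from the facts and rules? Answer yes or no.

round 1: derive conn(a,b) via R0 from cites(a,b)
round 1: derive conn(a,e) via R0 from cites(a,e)
round 1: derive conn(b,e) via R0 from cites(b,e)
round 1: derive conn(b,f) via R0 from cites(b,f)
round 1: derive conn(b,g) via R0 from cites(b,g)
round 1: derive conn(e,e) via R0 from cites(e,e)
round 1: derive conn(e,h) via R0 from cites(e,h)
round 1: derive conn(e,i) via R0 from cites(e,i)
round 1: derive conn(f,a) via R0 from cites(f,a)
round 1: derive conn(f,e) via R0 from cites(f,e)
round 1: derive conn(g,a) via R0 from cites(g,a)
round 1: derive conn(g,b) via R0 from cites(g,b)
round 1: derive conn(h,a) via R0 from cites(h,a)
round 1: derive conn(h,i) via R0 from cites(h,i)
round 2: derive conn(a,f) via R1 from conn(a,b), conn(b,f)
round 2: derive conn(a,g) via R1 from conn(a,b), conn(b,g)
round 2: derive conn(a,h) via R1 from conn(a,e), conn(e,h)
round 2: derive conn(a,i) via R1 from conn(a,e), conn(e,i)
round 2: derive conn(b,a) via R1 from conn(b,f), conn(f,a)
round 2: derive conn(b,b) via R1 from conn(b,g), conn(g,b)
round 2: derive conn(b,h) via R1 from conn(b,e), conn(e,h)
round 2: derive conn(b,i) via R1 from conn(b,e), conn(e,i)
round 2: derive conn(e,a) via R1 from conn(e,h), conn(h,a)
round 2: derive conn(f,b) via R1 from conn(f,a), conn(a,b)
round 2: derive conn(f,h) via R1 from conn(f,e), conn(e,h)
round 2: derive conn(f,i) via R1 from conn(f,e), conn(e,i)
round 2: derive conn(g,e) via R1 from conn(g,a), conn(a,e)
round 2: derive conn(g,f) via R1 from conn(g,b), conn(b,f)
round 2: derive conn(g,g) via R1 from conn(g,b), conn(b,g)
round 2: derive conn(h,b) via R1 from conn(h,a), conn(a,b)
round 2: derive conn(h,e) via R1 from conn(h,a), conn(a,e)
round 3: derive conn(a,a) via R1 from conn(a,b), conn(b,a)
round 3: derive conn(e,b) via R1 from conn(e,a), conn(a,b)
round 3: derive conn(e,f) via R1 from conn(e,a), conn(a,f)
round 3: derive conn(e,g) via R1 from conn(e,a), conn(a,g)
round 3: derive conn(f,f) via R1 from conn(f,a), conn(a,f)
round 3: derive conn(f,g) via R1 from conn(f,a), conn(a,g)
round 3: derive conn(g,h) via R1 from conn(g,a), conn(a,h)
round 3: derive conn(g,i) via R1 from conn(g,a), conn(a,i)
round 3: derive conn(h,f) via R1 from conn(h,a), conn(a,f)
round 3: derive conn(h,g) via R1 from conn(h,a), conn(a,g)
round 3: derive conn(h,h) via R1 from conn(h,a), conn(a,h)

yes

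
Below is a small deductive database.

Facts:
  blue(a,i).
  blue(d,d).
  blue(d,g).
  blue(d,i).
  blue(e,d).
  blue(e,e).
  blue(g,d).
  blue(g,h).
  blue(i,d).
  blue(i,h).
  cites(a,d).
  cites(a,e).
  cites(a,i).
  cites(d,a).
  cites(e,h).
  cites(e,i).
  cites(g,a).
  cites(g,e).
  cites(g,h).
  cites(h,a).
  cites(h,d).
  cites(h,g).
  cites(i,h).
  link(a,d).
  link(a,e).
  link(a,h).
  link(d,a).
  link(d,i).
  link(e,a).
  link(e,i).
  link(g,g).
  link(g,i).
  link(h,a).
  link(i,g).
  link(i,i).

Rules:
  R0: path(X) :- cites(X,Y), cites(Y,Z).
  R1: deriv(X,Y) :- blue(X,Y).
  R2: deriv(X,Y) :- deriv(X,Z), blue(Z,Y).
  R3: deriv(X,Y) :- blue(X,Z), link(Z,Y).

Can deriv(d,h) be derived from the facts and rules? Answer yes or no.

round 1: derive deriv(a,i) via R1 from blue(a,i)
round 1: derive deriv(d,d) via R1 from blue(d,d)
round 1: derive deriv(d,g) via R1 from blue(d,g)
round 1: derive deriv(d,i) via R1 from blue(d,i)
round 1: derive deriv(e,d) via R1 from blue(e,d)
round 1: derive deriv(e,e) via R1 from blue(e,e)
round 1: derive deriv(g,d) via R1 from blue(g,d)
round 1: derive deriv(g,h) via R1 from blue(g,h)
round 1: derive deriv(i,d) via R1 from blue(i,d)
round 1: derive deriv(i,h) via R1 from blue(i,h)
round 1: derive deriv(a,g) via R3 from blue(a,i), link(i,g)
round 1: derive deriv(d,a) via R3 from blue(d,d), link(d,a)
round 1: derive deriv(e,a) via R3 from blue(e,d), link(d,a)
round 1: derive deriv(e,i) via R3 from blue(e,d), link(d,i)
round 1: derive deriv(g,a) via R3 from blue(g,d), link(d,a)
round 1: derive deriv(g,i) via R3 from blue(g,d), link(d,i)
round 1: derive deriv(i,a) via R3 from blue(i,d), link(d,a)
round 1: derive deriv(i,i) via R3 from blue(i,d), link(d,i)
round 2: derive deriv(a,d) via R2 from deriv(a,g), blue(g,d)
round 2: derive deriv(a,h) via R2 from deriv(a,g), blue(g,h)
round 2: derive deriv(d,h) via R2 from deriv(d,g), blue(g,h)
round 2: derive deriv(e,g) via R2 from deriv(e,d), blue(d,g)
round 2: derive deriv(e,h) via R2 from deriv(e,i), blue(i,h)
round 2: derive deriv(g,g) via R2 from deriv(g,d), blue(d,g)
round 2: derive deriv(i,g) via R2 from deriv(i,d), blue(d,g)

yes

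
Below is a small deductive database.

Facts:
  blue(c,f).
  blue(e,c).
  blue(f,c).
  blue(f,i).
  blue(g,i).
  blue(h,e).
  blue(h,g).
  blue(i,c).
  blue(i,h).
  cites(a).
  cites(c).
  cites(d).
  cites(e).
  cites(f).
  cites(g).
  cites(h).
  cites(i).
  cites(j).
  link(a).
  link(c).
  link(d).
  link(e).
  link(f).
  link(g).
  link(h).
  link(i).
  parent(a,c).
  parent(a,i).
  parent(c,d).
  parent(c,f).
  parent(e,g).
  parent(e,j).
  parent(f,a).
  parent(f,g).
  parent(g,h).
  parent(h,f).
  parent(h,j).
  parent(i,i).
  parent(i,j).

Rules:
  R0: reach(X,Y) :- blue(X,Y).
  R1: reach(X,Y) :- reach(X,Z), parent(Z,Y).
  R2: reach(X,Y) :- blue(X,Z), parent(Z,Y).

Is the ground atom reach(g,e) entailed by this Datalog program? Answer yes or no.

no

round 1: derive reach(c,f) via R0 from blue(c,f)
round 1: derive reach(e,c) via R0 from blue(e,c)
round 1: derive reach(f,c) via R0 from blue(f,c)
round 1: derive reach(f,i) via R0 from blue(f,i)
round 1: derive reach(g,i) via R0 from blue(g,i)
round 1: derive reach(h,e) via R0 from blue(h,e)
round 1: derive reach(h,g) via R0 from blue(h,g)
round 1: derive reach(i,c) via R0 from blue(i,c)
round 1: derive reach(i,h) via R0 from blue(i,h)
round 1: derive reach(c,a) via R2 from blue(c,f), parent(f,a)
round 1: derive reach(c,g) via R2 from blue(c,f), parent(f,g)
round 1: derive reach(e,d) via R2 from blue(e,c), parent(c,d)
round 1: derive reach(e,f) via R2 from blue(e,c), parent(c,f)
round 1: derive reach(f,d) via R2 from blue(f,c), parent(c,d)
round 1: derive reach(f,f) via R2 from blue(f,c), parent(c,f)
round 1: derive reach(f,j) via R2 from blue(f,i), parent(i,j)
round 1: derive reach(g,j) via R2 from blue(g,i), parent(i,j)
round 1: derive reach(h,h) via R2 from blue(h,g), parent(g,h)
round 1: derive reach(h,j) via R2 from blue(h,e), parent(e,j)
round 1: derive reach(i,d) via R2 from blue(i,c), parent(c,d)
round 1: derive reach(i,f) via R2 from blue(i,c), parent(c,f)
round 1: derive reach(i,j) via R2 from blue(i,h), parent(h,j)
round 2: derive reach(c,c) via R1 from reach(c,a), parent(a,c)
round 2: derive reach(c,h) via R1 from reach(c,g), parent(g,h)
round 2: derive reach(c,i) via R1 from reach(c,a), parent(a,i)
round 2: derive reach(e,a) via R1 from reach(e,f), parent(f,a)
round 2: derive reach(e,g) via R1 from reach(e,f), parent(f,g)
round 2: derive reach(f,a) via R1 from reach(f,f), parent(f,a)
round 2: derive reach(f,g) via R1 from reach(f,f), parent(f,g)
round 2: derive reach(h,f) via R1 from reach(h,h), parent(h,f)
round 2: derive reach(i,a) via R1 from reach(i,f), parent(f,a)
round 2: derive reach(i,g) via R1 from reach(i,f), parent(f,g)
round 3: derive reach(c,d) via R1 from reach(c,c), parent(c,d)
round 3: derive reach(c,j) via R1 from reach(c,h), parent(h,j)
round 3: derive reach(e,h) via R1 from reach(e,g), parent(g,h)
round 3: derive reach(e,i) via R1 from reach(e,a), parent(a,i)
round 3: derive reach(f,h) via R1 from reach(f,g), parent(g,h)
round 3: derive reach(h,a) via R1 from reach(h,f), parent(f,a)
round 3: derive reach(i,i) via R1 from reach(i,a), parent(a,i)
round 4: derive reach(e,j) via R1 from reach(e,h), parent(h,j)
round 4: derive reach(h,c) via R1 from reach(h,a), parent(a,c)
round 4: derive reach(h,i) via R1 from reach(h,a), parent(a,i)
round 5: derive reach(h,d) via R1 from reach(h,c), parent(c,d)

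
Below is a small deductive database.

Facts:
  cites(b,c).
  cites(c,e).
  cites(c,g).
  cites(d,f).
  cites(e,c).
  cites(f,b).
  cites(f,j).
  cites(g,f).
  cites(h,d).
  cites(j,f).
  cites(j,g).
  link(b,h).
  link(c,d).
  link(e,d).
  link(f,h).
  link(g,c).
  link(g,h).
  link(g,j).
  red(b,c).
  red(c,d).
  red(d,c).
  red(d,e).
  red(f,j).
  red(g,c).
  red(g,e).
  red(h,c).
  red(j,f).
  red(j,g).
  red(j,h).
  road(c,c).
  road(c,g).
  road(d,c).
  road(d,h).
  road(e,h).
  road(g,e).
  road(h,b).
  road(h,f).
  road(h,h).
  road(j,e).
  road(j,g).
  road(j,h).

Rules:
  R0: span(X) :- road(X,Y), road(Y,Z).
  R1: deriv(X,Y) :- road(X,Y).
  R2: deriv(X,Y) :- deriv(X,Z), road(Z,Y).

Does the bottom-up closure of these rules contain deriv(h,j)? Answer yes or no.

no

round 1: derive deriv(c,c) via R1 from road(c,c)
round 1: derive deriv(c,g) via R1 from road(c,g)
round 1: derive deriv(d,c) via R1 from road(d,c)
round 1: derive deriv(d,h) via R1 from road(d,h)
round 1: derive deriv(e,h) via R1 from road(e,h)
round 1: derive deriv(g,e) via R1 from road(g,e)
round 1: derive deriv(h,b) via R1 from road(h,b)
round 1: derive deriv(h,f) via R1 from road(h,f)
round 1: derive deriv(h,h) via R1 from road(h,h)
round 1: derive deriv(j,e) via R1 from road(j,e)
round 1: derive deriv(j,g) via R1 from road(j,g)
round 1: derive deriv(j,h) via R1 from road(j,h)
round 2: derive deriv(c,e) via R2 from deriv(c,g), road(g,e)
round 2: derive deriv(d,b) via R2 from deriv(d,h), road(h,b)
round 2: derive deriv(d,f) via R2 from deriv(d,h), road(h,f)
round 2: derive deriv(d,g) via R2 from deriv(d,c), road(c,g)
round 2: derive deriv(e,b) via R2 from deriv(e,h), road(h,b)
round 2: derive deriv(e,f) via R2 from deriv(e,h), road(h,f)
round 2: derive deriv(g,h) via R2 from deriv(g,e), road(e,h)
round 2: derive deriv(j,b) via R2 from deriv(j,h), road(h,b)
round 2: derive deriv(j,f) via R2 from deriv(j,h), road(h,f)
round 3: derive deriv(c,h) via R2 from deriv(c,e), road(e,h)
round 3: derive deriv(d,e) via R2 from deriv(d,g), road(g,e)
round 3: derive deriv(g,b) via R2 from deriv(g,h), road(h,b)
round 3: derive deriv(g,f) via R2 from deriv(g,h), road(h,f)
round 4: derive deriv(c,b) via R2 from deriv(c,h), road(h,b)
round 4: derive deriv(c,f) via R2 from deriv(c,h), road(h,f)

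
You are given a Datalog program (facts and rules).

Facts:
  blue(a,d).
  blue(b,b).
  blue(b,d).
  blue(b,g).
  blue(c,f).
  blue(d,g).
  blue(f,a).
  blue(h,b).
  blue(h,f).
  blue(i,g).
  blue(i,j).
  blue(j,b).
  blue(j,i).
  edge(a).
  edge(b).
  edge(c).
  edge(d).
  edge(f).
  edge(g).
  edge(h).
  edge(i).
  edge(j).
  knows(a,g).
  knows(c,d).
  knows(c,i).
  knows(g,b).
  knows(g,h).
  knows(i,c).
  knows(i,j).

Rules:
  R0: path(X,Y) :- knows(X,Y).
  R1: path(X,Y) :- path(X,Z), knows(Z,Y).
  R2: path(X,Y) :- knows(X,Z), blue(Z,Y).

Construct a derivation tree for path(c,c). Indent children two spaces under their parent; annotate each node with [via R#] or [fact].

path(c,c)  [via R1]
  path(c,i)  [via R0]
    knows(c,i)  [fact]
  knows(i,c)  [fact]

round 1: derive path(a,g) via R0 from knows(a,g)
round 1: derive path(c,d) via R0 from knows(c,d)
round 1: derive path(c,i) via R0 from knows(c,i)
round 1: derive path(g,b) via R0 from knows(g,b)
round 1: derive path(g,h) via R0 from knows(g,h)
round 1: derive path(i,c) via R0 from knows(i,c)
round 1: derive path(i,j) via R0 from knows(i,j)
round 1: derive path(c,g) via R2 from knows(c,d), blue(d,g)
round 1: derive path(c,j) via R2 from knows(c,i), blue(i,j)
round 1: derive path(g,d) via R2 from knows(g,b), blue(b,d)
round 1: derive path(g,f) via R2 from knows(g,h), blue(h,f)
round 1: derive path(g,g) via R2 from knows(g,b), blue(b,g)
round 1: derive path(i,b) via R2 from knows(i,j), blue(j,b)
round 1: derive path(i,f) via R2 from knows(i,c), blue(c,f)
round 1: derive path(i,i) via R2 from knows(i,j), blue(j,i)
round 2: derive path(a,b) via R1 from path(a,g), knows(g,b)
round 2: derive path(a,h) via R1 from path(a,g), knows(g,h)
round 2: derive path(c,b) via R1 from path(c,g), knows(g,b)
round 2: derive path(c,c) via R1 from path(c,i), knows(i,c)
round 2: derive path(c,h) via R1 from path(c,g), knows(g,h)
round 2: derive path(i,d) via R1 from path(i,c), knows(c,d)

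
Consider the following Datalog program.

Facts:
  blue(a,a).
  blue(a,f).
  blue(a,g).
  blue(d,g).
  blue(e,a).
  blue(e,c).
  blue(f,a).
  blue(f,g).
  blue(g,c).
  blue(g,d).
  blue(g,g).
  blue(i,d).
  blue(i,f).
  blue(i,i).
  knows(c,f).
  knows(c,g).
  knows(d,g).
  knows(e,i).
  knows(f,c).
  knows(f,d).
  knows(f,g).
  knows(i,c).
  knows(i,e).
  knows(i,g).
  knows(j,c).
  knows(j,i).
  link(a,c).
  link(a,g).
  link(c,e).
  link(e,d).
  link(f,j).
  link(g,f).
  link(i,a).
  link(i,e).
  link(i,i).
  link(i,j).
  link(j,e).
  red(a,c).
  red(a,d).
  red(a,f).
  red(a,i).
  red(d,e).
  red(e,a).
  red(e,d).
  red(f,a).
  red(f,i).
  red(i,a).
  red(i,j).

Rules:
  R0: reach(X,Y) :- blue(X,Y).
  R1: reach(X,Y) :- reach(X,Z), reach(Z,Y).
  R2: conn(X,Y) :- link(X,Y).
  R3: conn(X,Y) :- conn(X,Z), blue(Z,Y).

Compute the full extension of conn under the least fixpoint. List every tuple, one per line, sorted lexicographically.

round 1: derive conn(a,c) via R2 from link(a,c)
round 1: derive conn(a,g) via R2 from link(a,g)
round 1: derive conn(c,e) via R2 from link(c,e)
round 1: derive conn(e,d) via R2 from link(e,d)
round 1: derive conn(f,j) via R2 from link(f,j)
round 1: derive conn(g,f) via R2 from link(g,f)
round 1: derive conn(i,a) via R2 from link(i,a)
round 1: derive conn(i,e) via R2 from link(i,e)
round 1: derive conn(i,i) via R2 from link(i,i)
round 1: derive conn(i,j) via R2 from link(i,j)
round 1: derive conn(j,e) via R2 from link(j,e)
round 2: derive conn(a,d) via R3 from conn(a,g), blue(g,d)
round 2: derive conn(c,a) via R3 from conn(c,e), blue(e,a)
round 2: derive conn(c,c) via R3 from conn(c,e), blue(e,c)
round 2: derive conn(e,g) via R3 from conn(e,d), blue(d,g)
round 2: derive conn(g,a) via R3 from conn(g,f), blue(f,a)
round 2: derive conn(g,g) via R3 from conn(g,f), blue(f,g)
round 2: derive conn(i,c) via R3 from conn(i,e), blue(e,c)
round 2: derive conn(i,d) via R3 from conn(i,i), blue(i,d)
round 2: derive conn(i,f) via R3 from conn(i,a), blue(a,f)
round 2: derive conn(i,g) via R3 from conn(i,a), blue(a,g)
round 2: derive conn(j,a) via R3 from conn(j,e), blue(e,a)
round 2: derive conn(j,c) via R3 from conn(j,e), blue(e,c)
round 3: derive conn(c,f) via R3 from conn(c,a), blue(a,f)
round 3: derive conn(c,g) via R3 from conn(c,a), blue(a,g)
round 3: derive conn(e,c) via R3 from conn(e,g), blue(g,c)
round 3: derive conn(g,c) via R3 from conn(g,g), blue(g,c)
round 3: derive conn(g,d) via R3 from conn(g,g), blue(g,d)
round 3: derive conn(j,f) via R3 from conn(j,a), blue(a,f)
round 3: derive conn(j,g) via R3 from conn(j,a), blue(a,g)
round 4: derive conn(c,d) via R3 from conn(c,g), blue(g,d)
round 4: derive conn(j,d) via R3 from conn(j,g), blue(g,d)

conn(a,c)
conn(a,d)
conn(a,g)
conn(c,a)
conn(c,c)
conn(c,d)
conn(c,e)
conn(c,f)
conn(c,g)
conn(e,c)
conn(e,d)
conn(e,g)
conn(f,j)
conn(g,a)
conn(g,c)
conn(g,d)
conn(g,f)
conn(g,g)
conn(i,a)
conn(i,c)
conn(i,d)
conn(i,e)
conn(i,f)
conn(i,g)
conn(i,i)
conn(i,j)
conn(j,a)
conn(j,c)
conn(j,d)
conn(j,e)
conn(j,f)
conn(j,g)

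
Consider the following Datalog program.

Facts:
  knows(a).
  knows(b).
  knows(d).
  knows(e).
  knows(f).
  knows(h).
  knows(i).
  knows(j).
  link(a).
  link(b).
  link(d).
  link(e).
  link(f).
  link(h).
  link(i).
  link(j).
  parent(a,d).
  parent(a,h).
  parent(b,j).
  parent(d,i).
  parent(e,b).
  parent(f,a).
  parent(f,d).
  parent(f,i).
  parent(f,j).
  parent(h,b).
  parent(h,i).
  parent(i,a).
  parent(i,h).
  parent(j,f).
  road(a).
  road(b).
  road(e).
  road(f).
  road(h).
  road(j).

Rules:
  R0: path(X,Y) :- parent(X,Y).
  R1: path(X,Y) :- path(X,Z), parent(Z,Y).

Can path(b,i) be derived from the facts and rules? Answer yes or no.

round 1: derive path(a,d) via R0 from parent(a,d)
round 1: derive path(a,h) via R0 from parent(a,h)
round 1: derive path(b,j) via R0 from parent(b,j)
round 1: derive path(d,i) via R0 from parent(d,i)
round 1: derive path(e,b) via R0 from parent(e,b)
round 1: derive path(f,a) via R0 from parent(f,a)
round 1: derive path(f,d) via R0 from parent(f,d)
round 1: derive path(f,i) via R0 from parent(f,i)
round 1: derive path(f,j) via R0 from parent(f,j)
round 1: derive path(h,b) via R0 from parent(h,b)
round 1: derive path(h,i) via R0 from parent(h,i)
round 1: derive path(i,a) via R0 from parent(i,a)
round 1: derive path(i,h) via R0 from parent(i,h)
round 1: derive path(j,f) via R0 from parent(j,f)
round 2: derive path(a,b) via R1 from path(a,h), parent(h,b)
round 2: derive path(a,i) via R1 from path(a,d), parent(d,i)
round 2: derive path(b,f) via R1 from path(b,j), parent(j,f)
round 2: derive path(d,a) via R1 from path(d,i), parent(i,a)
round 2: derive path(d,h) via R1 from path(d,i), parent(i,h)
round 2: derive path(e,j) via R1 from path(e,b), parent(b,j)
round 2: derive path(f,f) via R1 from path(f,j), parent(j,f)
round 2: derive path(f,h) via R1 from path(f,a), parent(a,h)
round 2: derive path(h,a) via R1 from path(h,i), parent(i,a)
round 2: derive path(h,h) via R1 from path(h,i), parent(i,h)
round 2: derive path(h,j) via R1 from path(h,b), parent(b,j)
round 2: derive path(i,b) via R1 from path(i,h), parent(h,b)
round 2: derive path(i,d) via R1 from path(i,a), parent(a,d)
round 2: derive path(i,i) via R1 from path(i,h), parent(h,i)
round 2: derive path(j,a) via R1 from path(j,f), parent(f,a)
round 2: derive path(j,d) via R1 from path(j,f), parent(f,d)
round 2: derive path(j,i) via R1 from path(j,f), parent(f,i)
round 2: derive path(j,j) via R1 from path(j,f), parent(f,j)
round 3: derive path(a,a) via R1 from path(a,i), parent(i,a)
round 3: derive path(a,j) via R1 from path(a,b), parent(b,j)
round 3: derive path(b,a) via R1 from path(b,f), parent(f,a)
round 3: derive path(b,d) via R1 from path(b,f), parent(f,d)
round 3: derive path(b,i) via R1 from path(b,f), parent(f,i)
round 3: derive path(d,b) via R1 from path(d,h), parent(h,b)
round 3: derive path(d,d) via R1 from path(d,a), parent(a,d)
round 3: derive path(e,f) via R1 from path(e,j), parent(j,f)
round 3: derive path(f,b) via R1 from path(f,h), parent(h,b)
round 3: derive path(h,d) via R1 from path(h,a), parent(a,d)
round 3: derive path(h,f) via R1 from path(h,j), parent(j,f)
round 3: derive path(i,j) via R1 from path(i,b), parent(b,j)
round 3: derive path(j,h) via R1 from path(j,a), parent(a,h)
round 4: derive path(a,f) via R1 from path(a,j), parent(j,f)
round 4: derive path(b,h) via R1 from path(b,a), parent(a,h)
round 4: derive path(d,j) via R1 from path(d,b), parent(b,j)
round 4: derive path(e,a) via R1 from path(e,f), parent(f,a)
round 4: derive path(e,d) via R1 from path(e,f), parent(f,d)
round 4: derive path(e,i) via R1 from path(e,f), parent(f,i)
round 4: derive path(i,f) via R1 from path(i,j), parent(j,f)
round 4: derive path(j,b) via R1 from path(j,h), parent(h,b)
round 5: derive path(b,b) via R1 from path(b,h), parent(h,b)
round 5: derive path(d,f) via R1 from path(d,j), parent(j,f)
round 5: derive path(e,h) via R1 from path(e,a), parent(a,h)

yes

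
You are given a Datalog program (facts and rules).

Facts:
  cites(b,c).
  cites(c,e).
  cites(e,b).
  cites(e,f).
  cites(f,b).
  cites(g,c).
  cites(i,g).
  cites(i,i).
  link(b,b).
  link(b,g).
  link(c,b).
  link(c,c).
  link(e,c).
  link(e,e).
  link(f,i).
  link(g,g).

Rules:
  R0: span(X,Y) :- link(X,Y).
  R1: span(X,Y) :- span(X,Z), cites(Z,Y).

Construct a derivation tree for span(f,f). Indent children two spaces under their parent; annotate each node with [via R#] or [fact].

round 1: derive span(b,b) via R0 from link(b,b)
round 1: derive span(b,g) via R0 from link(b,g)
round 1: derive span(c,b) via R0 from link(c,b)
round 1: derive span(c,c) via R0 from link(c,c)
round 1: derive span(e,c) via R0 from link(e,c)
round 1: derive span(e,e) via R0 from link(e,e)
round 1: derive span(f,i) via R0 from link(f,i)
round 1: derive span(g,g) via R0 from link(g,g)
round 2: derive span(b,c) via R1 from span(b,b), cites(b,c)
round 2: derive span(c,e) via R1 from span(c,c), cites(c,e)
round 2: derive span(e,b) via R1 from span(e,e), cites(e,b)
round 2: derive span(e,f) via R1 from span(e,e), cites(e,f)
round 2: derive span(f,g) via R1 from span(f,i), cites(i,g)
round 2: derive span(g,c) via R1 from span(g,g), cites(g,c)
round 3: derive span(b,e) via R1 from span(b,c), cites(c,e)
round 3: derive span(c,f) via R1 from span(c,e), cites(e,f)
round 3: derive span(f,c) via R1 from span(f,g), cites(g,c)
round 3: derive span(g,e) via R1 from span(g,c), cites(c,e)
round 4: derive span(b,f) via R1 from span(b,e), cites(e,f)
round 4: derive span(f,e) via R1 from span(f,c), cites(c,e)
round 4: derive span(g,b) via R1 from span(g,e), cites(e,b)
round 4: derive span(g,f) via R1 from span(g,e), cites(e,f)
round 5: derive span(f,b) via R1 from span(f,e), cites(e,b)
round 5: derive span(f,f) via R1 from span(f,e), cites(e,f)

span(f,f)  [via R1]
  span(f,e)  [via R1]
    span(f,c)  [via R1]
      span(f,g)  [via R1]
        span(f,i)  [via R0]
          link(f,i)  [fact]
        cites(i,g)  [fact]
      cites(g,c)  [fact]
    cites(c,e)  [fact]
  cites(e,f)  [fact]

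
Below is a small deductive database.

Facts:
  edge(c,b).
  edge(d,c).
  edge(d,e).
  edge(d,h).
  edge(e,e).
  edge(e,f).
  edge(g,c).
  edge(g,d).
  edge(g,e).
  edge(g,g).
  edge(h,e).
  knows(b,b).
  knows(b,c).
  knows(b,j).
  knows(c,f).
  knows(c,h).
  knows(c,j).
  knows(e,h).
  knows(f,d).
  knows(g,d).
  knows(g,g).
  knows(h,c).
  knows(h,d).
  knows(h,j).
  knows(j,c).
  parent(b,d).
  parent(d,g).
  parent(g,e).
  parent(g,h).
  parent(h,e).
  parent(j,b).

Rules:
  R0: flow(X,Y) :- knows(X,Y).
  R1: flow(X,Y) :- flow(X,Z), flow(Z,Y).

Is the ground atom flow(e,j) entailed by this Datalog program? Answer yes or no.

round 1: derive flow(b,b) via R0 from knows(b,b)
round 1: derive flow(b,c) via R0 from knows(b,c)
round 1: derive flow(b,j) via R0 from knows(b,j)
round 1: derive flow(c,f) via R0 from knows(c,f)
round 1: derive flow(c,h) via R0 from knows(c,h)
round 1: derive flow(c,j) via R0 from knows(c,j)
round 1: derive flow(e,h) via R0 from knows(e,h)
round 1: derive flow(f,d) via R0 from knows(f,d)
round 1: derive flow(g,d) via R0 from knows(g,d)
round 1: derive flow(g,g) via R0 from knows(g,g)
round 1: derive flow(h,c) via R0 from knows(h,c)
round 1: derive flow(h,d) via R0 from knows(h,d)
round 1: derive flow(h,j) via R0 from knows(h,j)
round 1: derive flow(j,c) via R0 from knows(j,c)
round 2: derive flow(b,f) via R1 from flow(b,c), flow(c,f)
round 2: derive flow(b,h) via R1 from flow(b,c), flow(c,h)
round 2: derive flow(c,c) via R1 from flow(c,h), flow(h,c)
round 2: derive flow(c,d) via R1 from flow(c,f), flow(f,d)
round 2: derive flow(e,c) via R1 from flow(e,h), flow(h,c)
round 2: derive flow(e,d) via R1 from flow(e,h), flow(h,d)
round 2: derive flow(e,j) via R1 from flow(e,h), flow(h,j)
round 2: derive flow(h,f) via R1 from flow(h,c), flow(c,f)
round 2: derive flow(h,h) via R1 from flow(h,c), flow(c,h)
round 2: derive flow(j,f) via R1 from flow(j,c), flow(c,f)
round 2: derive flow(j,h) via R1 from flow(j,c), flow(c,h)
round 2: derive flow(j,j) via R1 from flow(j,c), flow(c,j)
round 3: derive flow(b,d) via R1 from flow(b,c), flow(c,d)
round 3: derive flow(e,f) via R1 from flow(e,c), flow(c,f)
round 3: derive flow(j,d) via R1 from flow(j,c), flow(c,d)

yes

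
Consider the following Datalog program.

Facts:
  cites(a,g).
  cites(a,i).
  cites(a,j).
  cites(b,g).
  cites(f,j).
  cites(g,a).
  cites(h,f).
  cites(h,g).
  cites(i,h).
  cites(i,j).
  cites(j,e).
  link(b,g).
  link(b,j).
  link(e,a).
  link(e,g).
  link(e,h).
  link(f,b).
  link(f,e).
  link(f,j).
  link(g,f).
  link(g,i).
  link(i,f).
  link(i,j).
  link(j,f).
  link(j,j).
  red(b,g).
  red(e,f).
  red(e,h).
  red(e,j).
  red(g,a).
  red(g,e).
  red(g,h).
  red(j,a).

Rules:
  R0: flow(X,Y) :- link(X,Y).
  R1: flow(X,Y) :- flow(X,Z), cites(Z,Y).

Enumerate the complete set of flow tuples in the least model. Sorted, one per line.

flow(b,a)
flow(b,e)
flow(b,f)
flow(b,g)
flow(b,h)
flow(b,i)
flow(b,j)
flow(e,a)
flow(e,e)
flow(e,f)
flow(e,g)
flow(e,h)
flow(e,i)
flow(e,j)
flow(f,a)
flow(f,b)
flow(f,e)
flow(f,f)
flow(f,g)
flow(f,h)
flow(f,i)
flow(f,j)
flow(g,a)
flow(g,e)
flow(g,f)
flow(g,g)
flow(g,h)
flow(g,i)
flow(g,j)
flow(i,e)
flow(i,f)
flow(i,j)
flow(j,e)
flow(j,f)
flow(j,j)

round 1: derive flow(b,g) via R0 from link(b,g)
round 1: derive flow(b,j) via R0 from link(b,j)
round 1: derive flow(e,a) via R0 from link(e,a)
round 1: derive flow(e,g) via R0 from link(e,g)
round 1: derive flow(e,h) via R0 from link(e,h)
round 1: derive flow(f,b) via R0 from link(f,b)
round 1: derive flow(f,e) via R0 from link(f,e)
round 1: derive flow(f,j) via R0 from link(f,j)
round 1: derive flow(g,f) via R0 from link(g,f)
round 1: derive flow(g,i) via R0 from link(g,i)
round 1: derive flow(i,f) via R0 from link(i,f)
round 1: derive flow(i,j) via R0 from link(i,j)
round 1: derive flow(j,f) via R0 from link(j,f)
round 1: derive flow(j,j) via R0 from link(j,j)
round 2: derive flow(b,a) via R1 from flow(b,g), cites(g,a)
round 2: derive flow(b,e) via R1 from flow(b,j), cites(j,e)
round 2: derive flow(e,f) via R1 from flow(e,h), cites(h,f)
round 2: derive flow(e,i) via R1 from flow(e,a), cites(a,i)
round 2: derive flow(e,j) via R1 from flow(e,a), cites(a,j)
round 2: derive flow(f,g) via R1 from flow(f,b), cites(b,g)
round 2: derive flow(g,h) via R1 from flow(g,i), cites(i,h)
round 2: derive flow(g,j) via R1 from flow(g,f), cites(f,j)
round 2: derive flow(i,e) via R1 from flow(i,j), cites(j,e)
round 2: derive flow(j,e) via R1 from flow(j,j), cites(j,e)
round 3: derive flow(b,i) via R1 from flow(b,a), cites(a,i)
round 3: derive flow(e,e) via R1 from flow(e,j), cites(j,e)
round 3: derive flow(f,a) via R1 from flow(f,g), cites(g,a)
round 3: derive flow(g,e) via R1 from flow(g,j), cites(j,e)
round 3: derive flow(g,g) via R1 from flow(g,h), cites(h,g)
round 4: derive flow(b,h) via R1 from flow(b,i), cites(i,h)
round 4: derive flow(f,i) via R1 from flow(f,a), cites(a,i)
round 4: derive flow(g,a) via R1 from flow(g,g), cites(g,a)
round 5: derive flow(b,f) via R1 from flow(b,h), cites(h,f)
round 5: derive flow(f,h) via R1 from flow(f,i), cites(i,h)
round 6: derive flow(f,f) via R1 from flow(f,h), cites(h,f)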